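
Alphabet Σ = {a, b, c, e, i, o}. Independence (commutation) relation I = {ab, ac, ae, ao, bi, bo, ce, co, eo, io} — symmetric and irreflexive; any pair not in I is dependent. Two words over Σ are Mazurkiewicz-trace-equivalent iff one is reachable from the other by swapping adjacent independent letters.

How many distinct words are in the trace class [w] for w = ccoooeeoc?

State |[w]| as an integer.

drop 0:c onto floor
drop 1:c onto {0:c}
drop 2:o onto floor
drop 3:o onto {2:o}
drop 4:o onto {3:o}
drop 5:e onto floor
drop 6:e onto {5:e}
drop 7:o onto {4:o}
drop 8:c onto {1:c}
ground layer = {0:c, 2:o, 5:e}
drop-orders for the pieces not yet dropped (sum over which currently-grounded one goes next):
  1 to go: {6} 1  {7} 1  {8} 1
  2 to go: {1,8} 1  {4,7} 1  {5,6} 1  {6,7} 2  {6,8} 2  {7,8} 2
  3 to go: {0,1,8} 1  {1,6,8} 3  {1,7,8} 3  {3,4,7} 1  {4,6,7} 3  {4,7,8} 3  {5,6,7} 3  {5,6,8} 3  {6,7,8} 6
  4 to go: {0,1,6,8} 4  {0,1,7,8} 4  {1,4,7,8} 6  {1,5,6,8} 6  {1,6,7,8} 12  {2,3,4,7} 1  {3,4,6,7} 4  {3,4,7,8} 4  {4,5,6,7} 6  {4,6,7,8} 12  {5,6,7,8} 12
  5 to go: {0,1,4,7,8} 10  {0,1,5,6,8} 10  {0,1,6,7,8} 20  {1,3,4,7,8} 10  {1,4,6,7,8} 30  {1,5,6,7,8} 30  {2,3,4,6,7} 5  {2,3,4,7,8} 5  {3,4,5,6,7} 10  {3,4,6,7,8} 20  {4,5,6,7,8} 30
  6 to go: {0,1,3,4,7,8} 20  {0,1,4,6,7,8} 60  {0,1,5,6,7,8} 60  {1,2,3,4,7,8} 15  {1,3,4,6,7,8} 60  {1,4,5,6,7,8} 90  {2,3,4,5,6,7} 15  {2,3,4,6,7,8} 30  {3,4,5,6,7,8} 60
  7 to go: {0,1,2,3,4,7,8} 35  {0,1,3,4,6,7,8} 140  {0,1,4,5,6,7,8} 210  {1,2,3,4,6,7,8} 105  {1,3,4,5,6,7,8} 210  {2,3,4,5,6,7,8} 105
  if 0:c drops first: 420 orders
  if 2:o drops first: 560 orders
  if 5:e drops first: 280 orders
heap linearizations: 1260

1260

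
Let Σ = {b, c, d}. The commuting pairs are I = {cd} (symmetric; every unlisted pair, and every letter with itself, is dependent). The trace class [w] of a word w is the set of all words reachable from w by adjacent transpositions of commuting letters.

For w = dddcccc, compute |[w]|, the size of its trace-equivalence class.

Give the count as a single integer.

#0=d has no predecessor
#1=d depends on [0:d]
#2=d depends on [1:d]
#3=c has no predecessor
#4=c depends on [3:c]
#5=c depends on [4:c]
#6=c depends on [5:c]
sources: [0:d, 3:c]
N(rest) = Σ N(rest − s) over sources s of rest; N(one piece) = 1:
  size 1 → [2]=1  [6]=1
  size 2 → [1,2]=1  [2,6]=2  [5,6]=1
  size 3 → [0,1,2]=1  [1,2,6]=3  [2,5,6]=3  [4,5,6]=1
  size 4 → [0,1,2,6]=4  [1,2,5,6]=6  [2,4,5,6]=4  [3,4,5,6]=1
  size 5 → [0,1,2,5,6]=10  [1,2,4,5,6]=10  [2,3,4,5,6]=5
  first=0(d) contributes 15
  first=3(c) contributes 20
|[w]| = 35

35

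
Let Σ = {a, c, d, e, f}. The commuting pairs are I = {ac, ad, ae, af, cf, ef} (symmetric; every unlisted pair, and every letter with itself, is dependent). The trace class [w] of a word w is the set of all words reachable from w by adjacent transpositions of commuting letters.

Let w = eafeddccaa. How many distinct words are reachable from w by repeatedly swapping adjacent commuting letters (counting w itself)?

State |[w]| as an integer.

drop 0:e onto floor
drop 1:a onto floor
drop 2:f onto floor
drop 3:e onto {0:e}
drop 4:d onto {2:f, 3:e}
drop 5:d onto {4:d}
drop 6:c onto {5:d}
drop 7:c onto {6:c}
drop 8:a onto {1:a}
drop 9:a onto {8:a}
ground layer = {0:e, 1:a, 2:f}
drop-orders for the pieces not yet dropped (sum over which currently-grounded one goes next):
  1 to go: {7} 1  {9} 1
  2 to go: {6,7} 1  {7,9} 2  {8,9} 1
  3 to go: {1,8,9} 1  {5,6,7} 1  {6,7,9} 3  {7,8,9} 3
  4 to go: {1,7,8,9} 4  {4,5,6,7} 1  {5,6,7,9} 4  {6,7,8,9} 6
  5 to go: {1,6,7,8,9} 10  {2,4,5,6,7} 1  {3,4,5,6,7} 1  {4,5,6,7,9} 5  {5,6,7,8,9} 10
  6 to go: {0,3,4,5,6,7} 1  {1,5,6,7,8,9} 20  {2,3,4,5,6,7} 2  {2,4,5,6,7,9} 6  {3,4,5,6,7,9} 6  {4,5,6,7,8,9} 15
  7 to go: {0,2,3,4,5,6,7} 3  {0,3,4,5,6,7,9} 7  {1,4,5,6,7,8,9} 35  {2,3,4,5,6,7,9} 14  {2,4,5,6,7,8,9} 21  {3,4,5,6,7,8,9} 21
  8 to go: {0,2,3,4,5,6,7,9} 24  {0,3,4,5,6,7,8,9} 28  {1,2,4,5,6,7,8,9} 56  {1,3,4,5,6,7,8,9} 56  {2,3,4,5,6,7,8,9} 56
  if 0:e drops first: 168 orders
  if 1:a drops first: 108 orders
  if 2:f drops first: 84 orders
heap linearizations: 360

360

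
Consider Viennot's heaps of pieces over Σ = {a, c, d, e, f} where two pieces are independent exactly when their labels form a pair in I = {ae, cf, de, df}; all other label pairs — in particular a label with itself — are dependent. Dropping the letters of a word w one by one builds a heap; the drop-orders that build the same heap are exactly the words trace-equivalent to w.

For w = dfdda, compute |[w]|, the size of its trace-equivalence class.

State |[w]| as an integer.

4

piece 0:d — minimal
piece 1:f — minimal
piece 2:d rests on {0:d}
piece 3:d rests on {2:d}
piece 4:a rests on {1:f, 3:d}
minimal pieces: {0:d, 1:f}
ways to finish when only these pieces remain (= sum over removing one remaining piece with nothing left below it):
  1 left: {4}→1
  2 left: {1,4}→1  {3,4}→1
  3 left: {1,3,4}→2  {2,3,4}→1
  placing 0:d first → 3 extensions
  placing 1:f first → 1 extensions
total linear extensions = 4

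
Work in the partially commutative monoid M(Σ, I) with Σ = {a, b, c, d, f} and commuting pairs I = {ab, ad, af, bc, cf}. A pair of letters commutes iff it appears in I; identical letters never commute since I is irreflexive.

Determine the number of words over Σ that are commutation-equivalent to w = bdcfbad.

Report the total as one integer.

piece 0:b — minimal
piece 1:d rests on {0:b}
piece 2:c rests on {1:d}
piece 3:f rests on {1:d}
piece 4:b rests on {3:f}
piece 5:a rests on {2:c}
piece 6:d rests on {2:c, 4:b}
minimal pieces: {0:b}
ways to finish when only these pieces remain (= sum over removing one remaining piece with nothing left below it):
  1 left: {5}→1  {6}→1
  2 left: {4,6}→1  {5,6}→2
  3 left: {2,5,6}→2  {3,4,6}→1  {4,5,6}→3
  4 left: {2,4,5,6}→5  {3,4,5,6}→4
  5 left: {2,3,4,5,6}→9
  placing 0:b first → 9 extensions

9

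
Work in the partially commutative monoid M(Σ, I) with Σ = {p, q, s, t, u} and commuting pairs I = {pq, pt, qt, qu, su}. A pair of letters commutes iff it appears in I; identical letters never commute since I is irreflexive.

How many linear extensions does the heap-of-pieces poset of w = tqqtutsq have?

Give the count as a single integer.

15

piece 0:t — minimal
piece 1:q — minimal
piece 2:q rests on {1:q}
piece 3:t rests on {0:t}
piece 4:u rests on {3:t}
piece 5:t rests on {4:u}
piece 6:s rests on {2:q, 5:t}
piece 7:q rests on {6:s}
minimal pieces: {0:t, 1:q}
ways to finish when only these pieces remain (= sum over removing one remaining piece with nothing left below it):
  1 left: {7}→1
  2 left: {6,7}→1
  3 left: {2,6,7}→1  {5,6,7}→1
  4 left: {1,2,6,7}→1  {2,5,6,7}→2  {4,5,6,7}→1
  5 left: {1,2,5,6,7}→3  {2,4,5,6,7}→3  {3,4,5,6,7}→1
  6 left: {0,3,4,5,6,7}→1  {1,2,4,5,6,7}→6  {2,3,4,5,6,7}→4
  placing 0:t first → 10 extensions
  placing 1:q first → 5 extensions
total linear extensions = 15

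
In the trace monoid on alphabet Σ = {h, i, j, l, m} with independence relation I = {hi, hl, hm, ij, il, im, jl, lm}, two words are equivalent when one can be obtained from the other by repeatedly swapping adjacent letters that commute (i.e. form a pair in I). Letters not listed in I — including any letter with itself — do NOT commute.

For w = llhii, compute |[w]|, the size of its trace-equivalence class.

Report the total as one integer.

#0=l has no predecessor
#1=l depends on [0:l]
#2=h has no predecessor
#3=i has no predecessor
#4=i depends on [3:i]
sources: [0:l, 2:h, 3:i]
N(rest) = Σ N(rest − s) over sources s of rest; N(one piece) = 1:
  size 1 → [1]=1  [2]=1  [4]=1
  size 2 → [0,1]=1  [1,2]=2  [1,4]=2  [2,4]=2  [3,4]=1
  size 3 → [0,1,2]=3  [0,1,4]=3  [1,2,4]=6  [1,3,4]=3  [2,3,4]=3
  first=0(l) contributes 12
  first=2(h) contributes 6
  first=3(i) contributes 12
|[w]| = 30

30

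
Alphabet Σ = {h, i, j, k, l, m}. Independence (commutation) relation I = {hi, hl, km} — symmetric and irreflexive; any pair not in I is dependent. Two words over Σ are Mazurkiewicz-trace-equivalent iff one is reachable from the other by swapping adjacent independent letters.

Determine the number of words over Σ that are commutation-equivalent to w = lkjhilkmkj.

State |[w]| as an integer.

0(l) covers ∅
1(k) covers 0:l
2(j) covers 1:k
3(h) covers 2:j
4(i) covers 2:j
5(l) covers 4:i
6(k) covers 3:h, 5:l
7(m) covers 3:h, 5:l
8(k) covers 6:k
9(j) covers 7:m, 8:k
floor of heap: 0:l
completions by unplaced set U, small U first (add the entries for U minus each lowest piece of U):
  |U|=1: {9}:1
  |U|=2: {7,9}:1  {8,9}:1
  |U|=3: {6,8,9}:1  {7,8,9}:2
  |U|=4: {6,7,8,9}:3
  |U|=5: {3,6,7,8,9}:3  {5,6,7,8,9}:3
  |U|=6: {3,5,6,7,8,9}:6  {4,5,6,7,8,9}:3
  |U|=7: {3,4,5,6,7,8,9}:9
  |U|=8: {2,3,4,5,6,7,8,9}:9
  start at 0(l): 9

9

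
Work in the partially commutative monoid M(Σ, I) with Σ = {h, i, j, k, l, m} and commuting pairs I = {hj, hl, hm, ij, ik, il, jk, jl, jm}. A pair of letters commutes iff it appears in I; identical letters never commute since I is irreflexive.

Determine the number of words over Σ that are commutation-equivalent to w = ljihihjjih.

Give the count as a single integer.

piece 0:l — minimal
piece 1:j — minimal
piece 2:i — minimal
piece 3:h rests on {2:i}
piece 4:i rests on {3:h}
piece 5:h rests on {4:i}
piece 6:j rests on {1:j}
piece 7:j rests on {6:j}
piece 8:i rests on {5:h}
piece 9:h rests on {8:i}
minimal pieces: {0:l, 1:j, 2:i}
ways to finish when only these pieces remain (= sum over removing one remaining piece with nothing left below it):
  1 left: {0}→1  {7}→1  {9}→1
  2 left: {0,7}→2  {0,9}→2  {6,7}→1  {7,9}→2  {8,9}→1
  3 left: {0,6,7}→3  {0,7,9}→6  {0,8,9}→3  {1,6,7}→1  {5,8,9}→1  {6,7,9}→3  {7,8,9}→3
  4 left: {0,1,6,7}→4  {0,5,8,9}→4  {0,6,7,9}→12  {0,7,8,9}→12  {1,6,7,9}→4  {4,5,8,9}→1  {5,7,8,9}→4  {6,7,8,9}→6
  5 left: {0,1,6,7,9}→20  {0,4,5,8,9}→5  {0,5,7,8,9}→20  {0,6,7,8,9}→30  {1,6,7,8,9}→10  {3,4,5,8,9}→1  {4,5,7,8,9}→5  {5,6,7,8,9}→10
  6 left: {0,1,6,7,8,9}→60  {0,3,4,5,8,9}→6  {0,4,5,7,8,9}→30  {0,5,6,7,8,9}→60  {1,5,6,7,8,9}→20  {2,3,4,5,8,9}→1  {3,4,5,7,8,9}→6  {4,5,6,7,8,9}→15
  7 left: {0,1,5,6,7,8,9}→140  {0,2,3,4,5,8,9}→7  {0,3,4,5,7,8,9}→42  {0,4,5,6,7,8,9}→105  {1,4,5,6,7,8,9}→35  {2,3,4,5,7,8,9}→7  {3,4,5,6,7,8,9}→21
  8 left: {0,1,4,5,6,7,8,9}→280  {0,2,3,4,5,7,8,9}→56  {0,3,4,5,6,7,8,9}→168  {1,3,4,5,6,7,8,9}→56  {2,3,4,5,6,7,8,9}→28
  placing 0:l first → 84 extensions
  placing 1:j first → 252 extensions
  placing 2:i first → 504 extensions
total linear extensions = 840

840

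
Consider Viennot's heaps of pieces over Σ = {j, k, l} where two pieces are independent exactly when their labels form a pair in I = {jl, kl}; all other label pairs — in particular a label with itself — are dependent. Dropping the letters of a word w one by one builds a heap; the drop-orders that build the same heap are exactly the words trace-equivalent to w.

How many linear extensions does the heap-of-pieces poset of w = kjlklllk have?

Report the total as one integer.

70

piece 0:k — minimal
piece 1:j rests on {0:k}
piece 2:l — minimal
piece 3:k rests on {1:j}
piece 4:l rests on {2:l}
piece 5:l rests on {4:l}
piece 6:l rests on {5:l}
piece 7:k rests on {3:k}
minimal pieces: {0:k, 2:l}
ways to finish when only these pieces remain (= sum over removing one remaining piece with nothing left below it):
  1 left: {6}→1  {7}→1
  2 left: {3,7}→1  {5,6}→1  {6,7}→2
  3 left: {1,3,7}→1  {3,6,7}→3  {4,5,6}→1  {5,6,7}→3
  4 left: {0,1,3,7}→1  {1,3,6,7}→4  {2,4,5,6}→1  {3,5,6,7}→6  {4,5,6,7}→4
  5 left: {0,1,3,6,7}→5  {1,3,5,6,7}→10  {2,4,5,6,7}→5  {3,4,5,6,7}→10
  6 left: {0,1,3,5,6,7}→15  {1,3,4,5,6,7}→20  {2,3,4,5,6,7}→15
  placing 0:k first → 35 extensions
  placing 2:l first → 35 extensions
total linear extensions = 70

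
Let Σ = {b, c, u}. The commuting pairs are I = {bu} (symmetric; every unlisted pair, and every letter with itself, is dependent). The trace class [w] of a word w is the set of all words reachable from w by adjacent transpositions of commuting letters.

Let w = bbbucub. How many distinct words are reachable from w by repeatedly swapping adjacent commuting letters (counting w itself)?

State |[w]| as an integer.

0(b) covers ∅
1(b) covers 0:b
2(b) covers 1:b
3(u) covers ∅
4(c) covers 2:b, 3:u
5(u) covers 4:c
6(b) covers 4:c
floor of heap: 0:b, 3:u
completions by unplaced set U, small U first (add the entries for U minus each lowest piece of U):
  |U|=1: {5}:1  {6}:1
  |U|=2: {5,6}:2
  |U|=3: {4,5,6}:2
  |U|=4: {2,4,5,6}:2  {3,4,5,6}:2
  |U|=5: {1,2,4,5,6}:2  {2,3,4,5,6}:4
  start at 0(b): 6
  start at 3(u): 2
sum over floor = 8

8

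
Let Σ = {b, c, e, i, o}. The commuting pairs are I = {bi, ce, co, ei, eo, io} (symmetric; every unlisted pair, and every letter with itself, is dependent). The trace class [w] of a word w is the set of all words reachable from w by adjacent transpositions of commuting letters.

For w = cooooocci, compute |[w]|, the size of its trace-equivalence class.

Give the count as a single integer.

drop 0:c onto floor
drop 1:o onto floor
drop 2:o onto {1:o}
drop 3:o onto {2:o}
drop 4:o onto {3:o}
drop 5:o onto {4:o}
drop 6:c onto {0:c}
drop 7:c onto {6:c}
drop 8:i onto {7:c}
ground layer = {0:c, 1:o}
drop-orders for the pieces not yet dropped (sum over which currently-grounded one goes next):
  1 to go: {5} 1  {8} 1
  2 to go: {4,5} 1  {5,8} 2  {7,8} 1
  3 to go: {3,4,5} 1  {4,5,8} 3  {5,7,8} 3  {6,7,8} 1
  4 to go: {0,6,7,8} 1  {2,3,4,5} 1  {3,4,5,8} 4  {4,5,7,8} 6  {5,6,7,8} 4
  5 to go: {0,5,6,7,8} 5  {1,2,3,4,5} 1  {2,3,4,5,8} 5  {3,4,5,7,8} 10  {4,5,6,7,8} 10
  6 to go: {0,4,5,6,7,8} 15  {1,2,3,4,5,8} 6  {2,3,4,5,7,8} 15  {3,4,5,6,7,8} 20
  7 to go: {0,3,4,5,6,7,8} 35  {1,2,3,4,5,7,8} 21  {2,3,4,5,6,7,8} 35
  if 0:c drops first: 56 orders
  if 1:o drops first: 70 orders
heap linearizations: 126

126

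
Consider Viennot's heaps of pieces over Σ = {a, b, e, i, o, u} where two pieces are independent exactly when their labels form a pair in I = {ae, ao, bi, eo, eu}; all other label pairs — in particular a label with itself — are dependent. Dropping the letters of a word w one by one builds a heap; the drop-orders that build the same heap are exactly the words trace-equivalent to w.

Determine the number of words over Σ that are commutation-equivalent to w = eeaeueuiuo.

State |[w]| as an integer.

0(e) covers ∅
1(e) covers 0:e
2(a) covers ∅
3(e) covers 1:e
4(u) covers 2:a
5(e) covers 3:e
6(u) covers 4:u
7(i) covers 5:e, 6:u
8(u) covers 7:i
9(o) covers 8:u
floor of heap: 0:e, 2:a
completions by unplaced set U, small U first (add the entries for U minus each lowest piece of U):
  |U|=1: {9}:1
  |U|=2: {8,9}:1
  |U|=3: {7,8,9}:1
  |U|=4: {5,7,8,9}:1  {6,7,8,9}:1
  |U|=5: {3,5,7,8,9}:1  {4,6,7,8,9}:1  {5,6,7,8,9}:2
  |U|=6: {1,3,5,7,8,9}:1  {2,4,6,7,8,9}:1  {3,5,6,7,8,9}:3  {4,5,6,7,8,9}:3
  |U|=7: {0,1,3,5,7,8,9}:1  {1,3,5,6,7,8,9}:4  {2,4,5,6,7,8,9}:4  {3,4,5,6,7,8,9}:6
  |U|=8: {0,1,3,5,6,7,8,9}:5  {1,3,4,5,6,7,8,9}:10  {2,3,4,5,6,7,8,9}:10
  start at 0(e): 20
  start at 2(a): 15
sum over floor = 35

35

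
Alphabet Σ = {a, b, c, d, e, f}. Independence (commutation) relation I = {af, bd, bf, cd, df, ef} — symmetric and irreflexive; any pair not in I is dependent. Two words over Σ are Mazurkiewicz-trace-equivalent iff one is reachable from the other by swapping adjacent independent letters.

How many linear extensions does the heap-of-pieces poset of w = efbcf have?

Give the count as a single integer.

piece 0:e — minimal
piece 1:f — minimal
piece 2:b rests on {0:e}
piece 3:c rests on {1:f, 2:b}
piece 4:f rests on {3:c}
minimal pieces: {0:e, 1:f}
ways to finish when only these pieces remain (= sum over removing one remaining piece with nothing left below it):
  1 left: {4}→1
  2 left: {3,4}→1
  3 left: {1,3,4}→1  {2,3,4}→1
  placing 0:e first → 2 extensions
  placing 1:f first → 1 extensions
total linear extensions = 3

3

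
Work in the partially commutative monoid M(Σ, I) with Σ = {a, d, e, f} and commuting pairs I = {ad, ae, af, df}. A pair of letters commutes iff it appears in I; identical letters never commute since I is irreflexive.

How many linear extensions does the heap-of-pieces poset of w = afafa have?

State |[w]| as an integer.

10

drop 0:a onto floor
drop 1:f onto floor
drop 2:a onto {0:a}
drop 3:f onto {1:f}
drop 4:a onto {2:a}
ground layer = {0:a, 1:f}
drop-orders for the pieces not yet dropped (sum over which currently-grounded one goes next):
  1 to go: {3} 1  {4} 1
  2 to go: {1,3} 1  {2,4} 1  {3,4} 2
  3 to go: {0,2,4} 1  {1,3,4} 3  {2,3,4} 3
  if 0:a drops first: 6 orders
  if 1:f drops first: 4 orders
heap linearizations: 10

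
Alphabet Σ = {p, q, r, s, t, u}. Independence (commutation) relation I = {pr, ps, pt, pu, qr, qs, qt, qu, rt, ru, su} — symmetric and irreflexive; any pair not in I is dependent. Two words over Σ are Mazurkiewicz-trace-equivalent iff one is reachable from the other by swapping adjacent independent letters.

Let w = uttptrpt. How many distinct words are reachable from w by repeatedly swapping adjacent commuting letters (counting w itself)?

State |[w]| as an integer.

168

0(u) covers ∅
1(t) covers 0:u
2(t) covers 1:t
3(p) covers ∅
4(t) covers 2:t
5(r) covers ∅
6(p) covers 3:p
7(t) covers 4:t
floor of heap: 0:u, 3:p, 5:r
completions by unplaced set U, small U first (add the entries for U minus each lowest piece of U):
  |U|=1: {5}:1  {6}:1  {7}:1
  |U|=2: {3,6}:1  {4,7}:1  {5,6}:2  {5,7}:2  {6,7}:2
  |U|=3: {2,4,7}:1  {3,5,6}:3  {3,6,7}:3  {4,5,7}:3  {4,6,7}:3  {5,6,7}:6
  |U|=4: {1,2,4,7}:1  {2,4,5,7}:4  {2,4,6,7}:4  {3,4,6,7}:6  {3,5,6,7}:12  {4,5,6,7}:12
  |U|=5: {0,1,2,4,7}:1  {1,2,4,5,7}:5  {1,2,4,6,7}:5  {2,3,4,6,7}:10  {2,4,5,6,7}:20  {3,4,5,6,7}:30
  |U|=6: {0,1,2,4,5,7}:6  {0,1,2,4,6,7}:6  {1,2,3,4,6,7}:15  {1,2,4,5,6,7}:30  {2,3,4,5,6,7}:60
  start at 0(u): 105
  start at 3(p): 42
  start at 5(r): 21
sum over floor = 168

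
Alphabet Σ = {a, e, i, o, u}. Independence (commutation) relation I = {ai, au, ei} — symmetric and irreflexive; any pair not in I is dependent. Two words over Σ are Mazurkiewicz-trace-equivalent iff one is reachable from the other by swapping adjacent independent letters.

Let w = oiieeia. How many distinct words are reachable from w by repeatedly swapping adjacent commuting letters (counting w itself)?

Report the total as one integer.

drop 0:o onto floor
drop 1:i onto {0:o}
drop 2:i onto {1:i}
drop 3:e onto {0:o}
drop 4:e onto {3:e}
drop 5:i onto {2:i}
drop 6:a onto {4:e}
ground layer = {0:o}
drop-orders for the pieces not yet dropped (sum over which currently-grounded one goes next):
  1 to go: {5} 1  {6} 1
  2 to go: {2,5} 1  {4,6} 1  {5,6} 2
  3 to go: {1,2,5} 1  {2,5,6} 3  {3,4,6} 1  {4,5,6} 3
  4 to go: {1,2,5,6} 4  {2,4,5,6} 6  {3,4,5,6} 4
  5 to go: {1,2,4,5,6} 10  {2,3,4,5,6} 10
  if 0:o drops first: 20 orders

20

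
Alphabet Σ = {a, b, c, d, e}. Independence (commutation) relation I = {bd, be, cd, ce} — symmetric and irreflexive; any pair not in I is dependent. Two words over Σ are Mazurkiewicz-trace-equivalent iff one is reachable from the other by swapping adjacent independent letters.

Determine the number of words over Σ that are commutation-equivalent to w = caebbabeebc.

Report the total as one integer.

0(c) covers ∅
1(a) covers 0:c
2(e) covers 1:a
3(b) covers 1:a
4(b) covers 3:b
5(a) covers 2:e, 4:b
6(b) covers 5:a
7(e) covers 5:a
8(e) covers 7:e
9(b) covers 6:b
10(c) covers 9:b
floor of heap: 0:c
completions by unplaced set U, small U first (add the entries for U minus each lowest piece of U):
  |U|=1: {8}:1  {10}:1
  |U|=2: {7,8}:1  {8,10}:2  {9,10}:1
  |U|=3: {6,9,10}:1  {7,8,10}:3  {8,9,10}:3
  |U|=4: {6,8,9,10}:4  {7,8,9,10}:6
  |U|=5: {6,7,8,9,10}:10
  |U|=6: {5,6,7,8,9,10}:10
  |U|=7: {2,5,6,7,8,9,10}:10  {4,5,6,7,8,9,10}:10
  |U|=8: {2,4,5,6,7,8,9,10}:20  {3,4,5,6,7,8,9,10}:10
  |U|=9: {2,3,4,5,6,7,8,9,10}:30
  start at 0(c): 30

30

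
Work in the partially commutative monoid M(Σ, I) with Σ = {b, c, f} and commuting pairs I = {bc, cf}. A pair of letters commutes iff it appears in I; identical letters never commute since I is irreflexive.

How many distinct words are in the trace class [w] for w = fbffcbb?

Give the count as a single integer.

7

drop 0:f onto floor
drop 1:b onto {0:f}
drop 2:f onto {1:b}
drop 3:f onto {2:f}
drop 4:c onto floor
drop 5:b onto {3:f}
drop 6:b onto {5:b}
ground layer = {0:f, 4:c}
drop-orders for the pieces not yet dropped (sum over which currently-grounded one goes next):
  1 to go: {4} 1  {6} 1
  2 to go: {4,6} 2  {5,6} 1
  3 to go: {3,5,6} 1  {4,5,6} 3
  4 to go: {2,3,5,6} 1  {3,4,5,6} 4
  5 to go: {1,2,3,5,6} 1  {2,3,4,5,6} 5
  if 0:f drops first: 6 orders
  if 4:c drops first: 1 orders
heap linearizations: 7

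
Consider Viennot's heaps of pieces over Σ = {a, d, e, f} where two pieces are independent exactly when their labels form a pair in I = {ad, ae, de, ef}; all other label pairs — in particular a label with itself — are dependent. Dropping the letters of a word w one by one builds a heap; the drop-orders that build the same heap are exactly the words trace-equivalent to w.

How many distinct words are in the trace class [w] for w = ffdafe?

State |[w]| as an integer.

12

0(f) covers ∅
1(f) covers 0:f
2(d) covers 1:f
3(a) covers 1:f
4(f) covers 2:d, 3:a
5(e) covers ∅
floor of heap: 0:f, 5:e
completions by unplaced set U, small U first (add the entries for U minus each lowest piece of U):
  |U|=1: {4}:1  {5}:1
  |U|=2: {2,4}:1  {3,4}:1  {4,5}:2
  |U|=3: {2,3,4}:2  {2,4,5}:3  {3,4,5}:3
  |U|=4: {1,2,3,4}:2  {2,3,4,5}:8
  start at 0(f): 10
  start at 5(e): 2
sum over floor = 12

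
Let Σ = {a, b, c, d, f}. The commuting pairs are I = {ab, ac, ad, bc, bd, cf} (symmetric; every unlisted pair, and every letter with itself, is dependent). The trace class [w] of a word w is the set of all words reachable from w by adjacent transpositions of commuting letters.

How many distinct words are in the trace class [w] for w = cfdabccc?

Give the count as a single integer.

drop 0:c onto floor
drop 1:f onto floor
drop 2:d onto {0:c, 1:f}
drop 3:a onto {1:f}
drop 4:b onto {1:f}
drop 5:c onto {2:d}
drop 6:c onto {5:c}
drop 7:c onto {6:c}
ground layer = {0:c, 1:f}
drop-orders for the pieces not yet dropped (sum over which currently-grounded one goes next):
  1 to go: {3} 1  {4} 1  {7} 1
  2 to go: {3,4} 2  {3,7} 2  {4,7} 2  {6,7} 1
  3 to go: {3,4,7} 6  {3,6,7} 3  {4,6,7} 3  {5,6,7} 1
  4 to go: {2,5,6,7} 1  {3,4,6,7} 12  {3,5,6,7} 4  {4,5,6,7} 4
  5 to go: {0,2,5,6,7} 1  {2,3,5,6,7} 5  {2,4,5,6,7} 5  {3,4,5,6,7} 20
  6 to go: {0,2,3,5,6,7} 6  {0,2,4,5,6,7} 6  {2,3,4,5,6,7} 30
  if 0:c drops first: 30 orders
  if 1:f drops first: 42 orders
heap linearizations: 72

72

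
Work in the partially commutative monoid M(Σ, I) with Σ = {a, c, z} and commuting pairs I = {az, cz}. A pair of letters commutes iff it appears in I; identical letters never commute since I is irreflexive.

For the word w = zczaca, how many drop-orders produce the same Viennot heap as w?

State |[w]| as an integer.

15

drop 0:z onto floor
drop 1:c onto floor
drop 2:z onto {0:z}
drop 3:a onto {1:c}
drop 4:c onto {3:a}
drop 5:a onto {4:c}
ground layer = {0:z, 1:c}
drop-orders for the pieces not yet dropped (sum over which currently-grounded one goes next):
  1 to go: {2} 1  {5} 1
  2 to go: {0,2} 1  {2,5} 2  {4,5} 1
  3 to go: {0,2,5} 3  {2,4,5} 3  {3,4,5} 1
  4 to go: {0,2,4,5} 6  {1,3,4,5} 1  {2,3,4,5} 4
  if 0:z drops first: 5 orders
  if 1:c drops first: 10 orders
heap linearizations: 15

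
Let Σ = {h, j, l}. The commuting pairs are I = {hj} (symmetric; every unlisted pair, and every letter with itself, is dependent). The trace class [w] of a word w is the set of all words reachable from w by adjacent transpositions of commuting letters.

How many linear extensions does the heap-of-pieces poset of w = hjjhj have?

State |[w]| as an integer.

#0=h has no predecessor
#1=j has no predecessor
#2=j depends on [1:j]
#3=h depends on [0:h]
#4=j depends on [2:j]
sources: [0:h, 1:j]
N(rest) = Σ N(rest − s) over sources s of rest; N(one piece) = 1:
  size 1 → [3]=1  [4]=1
  size 2 → [0,3]=1  [2,4]=1  [3,4]=2
  size 3 → [0,3,4]=3  [1,2,4]=1  [2,3,4]=3
  first=0(h) contributes 4
  first=1(j) contributes 6
|[w]| = 10

10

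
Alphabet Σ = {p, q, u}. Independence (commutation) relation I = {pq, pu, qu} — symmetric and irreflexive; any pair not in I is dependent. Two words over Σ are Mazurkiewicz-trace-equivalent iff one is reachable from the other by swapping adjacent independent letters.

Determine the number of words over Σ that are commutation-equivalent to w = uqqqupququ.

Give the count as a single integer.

0(u) covers ∅
1(q) covers ∅
2(q) covers 1:q
3(q) covers 2:q
4(u) covers 0:u
5(p) covers ∅
6(q) covers 3:q
7(u) covers 4:u
8(q) covers 6:q
9(u) covers 7:u
floor of heap: 0:u, 1:q, 5:p
completions by unplaced set U, small U first (add the entries for U minus each lowest piece of U):
  |U|=1: {5}:1  {8}:1  {9}:1
  |U|=2: {5,8}:2  {5,9}:2  {6,8}:1  {7,9}:1  {8,9}:2
  |U|=3: {3,6,8}:1  {4,7,9}:1  {5,6,8}:3  {5,7,9}:3  {5,8,9}:6  {6,8,9}:3  {7,8,9}:3
  |U|=4: {0,4,7,9}:1  {2,3,6,8}:1  {3,5,6,8}:4  {3,6,8,9}:4  {4,5,7,9}:4  {4,7,8,9}:4  {5,6,8,9}:12  {5,7,8,9}:12  {6,7,8,9}:6
  |U|=5: {0,4,5,7,9}:5  {0,4,7,8,9}:5  {1,2,3,6,8}:1  {2,3,5,6,8}:5  {2,3,6,8,9}:5  {3,5,6,8,9}:20  {3,6,7,8,9}:10  {4,5,7,8,9}:20  {4,6,7,8,9}:10  {5,6,7,8,9}:30
  |U|=6: {0,4,5,7,8,9}:30  {0,4,6,7,8,9}:15  {1,2,3,5,6,8}:6  {1,2,3,6,8,9}:6  {2,3,5,6,8,9}:30  {2,3,6,7,8,9}:15  {3,4,6,7,8,9}:20  {3,5,6,7,8,9}:60  {4,5,6,7,8,9}:60
  |U|=7: {0,3,4,6,7,8,9}:35  {0,4,5,6,7,8,9}:105  {1,2,3,5,6,8,9}:42  {1,2,3,6,7,8,9}:21  {2,3,4,6,7,8,9}:35  {2,3,5,6,7,8,9}:105  {3,4,5,6,7,8,9}:140
  |U|=8: {0,2,3,4,6,7,8,9}:70  {0,3,4,5,6,7,8,9}:280  {1,2,3,4,6,7,8,9}:56  {1,2,3,5,6,7,8,9}:168  {2,3,4,5,6,7,8,9}:280
  start at 0(u): 504
  start at 1(q): 630
  start at 5(p): 126
sum over floor = 1260

1260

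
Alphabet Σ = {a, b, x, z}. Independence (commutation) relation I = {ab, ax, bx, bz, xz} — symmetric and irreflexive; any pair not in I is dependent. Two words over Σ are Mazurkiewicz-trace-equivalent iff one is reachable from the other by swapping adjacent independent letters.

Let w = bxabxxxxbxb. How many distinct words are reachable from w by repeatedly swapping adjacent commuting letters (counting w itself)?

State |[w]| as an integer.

drop 0:b onto floor
drop 1:x onto floor
drop 2:a onto floor
drop 3:b onto {0:b}
drop 4:x onto {1:x}
drop 5:x onto {4:x}
drop 6:x onto {5:x}
drop 7:x onto {6:x}
drop 8:b onto {3:b}
drop 9:x onto {7:x}
drop 10:b onto {8:b}
ground layer = {0:b, 1:x, 2:a}
drop-orders for the pieces not yet dropped (sum over which currently-grounded one goes next):
  1 to go: {2} 1  {9} 1  {10} 1
  2 to go: {2,9} 2  {2,10} 2  {7,9} 1  {8,10} 1  {9,10} 2
  3 to go: {2,7,9} 3  {2,8,10} 3  {2,9,10} 6  {3,8,10} 1  {6,7,9} 1  {7,9,10} 3  {8,9,10} 3
  4 to go: {0,3,8,10} 1  {2,3,8,10} 4  {2,6,7,9} 4  {2,7,9,10} 12  {2,8,9,10} 12  {3,8,9,10} 4  {5,6,7,9} 1  {6,7,9,10} 4  {7,8,9,10} 6
  5 to go: {0,2,3,8,10} 5  {0,3,8,9,10} 5  {2,3,8,9,10} 20  {2,5,6,7,9} 5  {2,6,7,9,10} 20  {2,7,8,9,10} 30  {3,7,8,9,10} 10  {4,5,6,7,9} 1  {5,6,7,9,10} 5  {6,7,8,9,10} 10
  6 to go: {0,2,3,8,9,10} 30  {0,3,7,8,9,10} 15  {1,4,5,6,7,9} 1  {2,3,7,8,9,10} 60  {2,4,5,6,7,9} 6  {2,5,6,7,9,10} 30  {2,6,7,8,9,10} 60  {3,6,7,8,9,10} 20  {4,5,6,7,9,10} 6  {5,6,7,8,9,10} 15
  7 to go: {0,2,3,7,8,9,10} 105  {0,3,6,7,8,9,10} 35  {1,2,4,5,6,7,9} 7  {1,4,5,6,7,9,10} 7  {2,3,6,7,8,9,10} 140  {2,4,5,6,7,9,10} 42  {2,5,6,7,8,9,10} 105  {3,5,6,7,8,9,10} 35  {4,5,6,7,8,9,10} 21
  8 to go: {0,2,3,6,7,8,9,10} 280  {0,3,5,6,7,8,9,10} 70  {1,2,4,5,6,7,9,10} 56  {1,4,5,6,7,8,9,10} 28  {2,3,5,6,7,8,9,10} 280  {2,4,5,6,7,8,9,10} 168  {3,4,5,6,7,8,9,10} 56
  9 to go: {0,2,3,5,6,7,8,9,10} 630  {0,3,4,5,6,7,8,9,10} 126  {1,2,4,5,6,7,8,9,10} 252  {1,3,4,5,6,7,8,9,10} 84  {2,3,4,5,6,7,8,9,10} 504
  if 0:b drops first: 840 orders
  if 1:x drops first: 1260 orders
  if 2:a drops first: 210 orders
heap linearizations: 2310

2310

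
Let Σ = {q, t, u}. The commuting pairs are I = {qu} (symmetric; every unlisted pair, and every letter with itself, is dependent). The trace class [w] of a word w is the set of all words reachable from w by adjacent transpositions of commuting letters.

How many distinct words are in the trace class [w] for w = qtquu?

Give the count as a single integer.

drop 0:q onto floor
drop 1:t onto {0:q}
drop 2:q onto {1:t}
drop 3:u onto {1:t}
drop 4:u onto {3:u}
ground layer = {0:q}
drop-orders for the pieces not yet dropped (sum over which currently-grounded one goes next):
  1 to go: {2} 1  {4} 1
  2 to go: {2,4} 2  {3,4} 1
  3 to go: {2,3,4} 3
  if 0:q drops first: 3 orders

3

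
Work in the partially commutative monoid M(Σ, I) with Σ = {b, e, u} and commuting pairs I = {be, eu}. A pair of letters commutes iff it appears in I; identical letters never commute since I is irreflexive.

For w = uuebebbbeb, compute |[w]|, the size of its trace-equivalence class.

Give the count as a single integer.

120

piece 0:u — minimal
piece 1:u rests on {0:u}
piece 2:e — minimal
piece 3:b rests on {1:u}
piece 4:e rests on {2:e}
piece 5:b rests on {3:b}
piece 6:b rests on {5:b}
piece 7:b rests on {6:b}
piece 8:e rests on {4:e}
piece 9:b rests on {7:b}
minimal pieces: {0:u, 2:e}
ways to finish when only these pieces remain (= sum over removing one remaining piece with nothing left below it):
  1 left: {8}→1  {9}→1
  2 left: {4,8}→1  {7,9}→1  {8,9}→2
  3 left: {2,4,8}→1  {4,8,9}→3  {6,7,9}→1  {7,8,9}→3
  4 left: {2,4,8,9}→4  {4,7,8,9}→6  {5,6,7,9}→1  {6,7,8,9}→4
  5 left: {2,4,7,8,9}→10  {3,5,6,7,9}→1  {4,6,7,8,9}→10  {5,6,7,8,9}→5
  6 left: {1,3,5,6,7,9}→1  {2,4,6,7,8,9}→20  {3,5,6,7,8,9}→6  {4,5,6,7,8,9}→15
  7 left: {0,1,3,5,6,7,9}→1  {1,3,5,6,7,8,9}→7  {2,4,5,6,7,8,9}→35  {3,4,5,6,7,8,9}→21
  8 left: {0,1,3,5,6,7,8,9}→8  {1,3,4,5,6,7,8,9}→28  {2,3,4,5,6,7,8,9}→56
  placing 0:u first → 84 extensions
  placing 2:e first → 36 extensions
total linear extensions = 120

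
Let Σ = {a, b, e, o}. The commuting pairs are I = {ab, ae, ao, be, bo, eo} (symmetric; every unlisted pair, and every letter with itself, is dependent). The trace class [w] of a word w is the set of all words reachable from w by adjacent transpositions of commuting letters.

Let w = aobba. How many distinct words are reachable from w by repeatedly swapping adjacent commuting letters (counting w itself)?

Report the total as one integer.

30

drop 0:a onto floor
drop 1:o onto floor
drop 2:b onto floor
drop 3:b onto {2:b}
drop 4:a onto {0:a}
ground layer = {0:a, 1:o, 2:b}
drop-orders for the pieces not yet dropped (sum over which currently-grounded one goes next):
  1 to go: {1} 1  {3} 1  {4} 1
  2 to go: {0,4} 1  {1,3} 2  {1,4} 2  {2,3} 1  {3,4} 2
  3 to go: {0,1,4} 3  {0,3,4} 3  {1,2,3} 3  {1,3,4} 6  {2,3,4} 3
  if 0:a drops first: 12 orders
  if 1:o drops first: 6 orders
  if 2:b drops first: 12 orders
heap linearizations: 30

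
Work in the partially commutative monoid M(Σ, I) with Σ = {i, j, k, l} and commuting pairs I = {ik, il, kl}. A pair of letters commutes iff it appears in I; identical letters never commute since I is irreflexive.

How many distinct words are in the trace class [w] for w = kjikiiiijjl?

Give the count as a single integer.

6

#0=k has no predecessor
#1=j depends on [0:k]
#2=i depends on [1:j]
#3=k depends on [1:j]
#4=i depends on [2:i]
#5=i depends on [4:i]
#6=i depends on [5:i]
#7=i depends on [6:i]
#8=j depends on [3:k, 7:i]
#9=j depends on [8:j]
#10=l depends on [9:j]
sources: [0:k]
N(rest) = Σ N(rest − s) over sources s of rest; N(one piece) = 1:
  size 1 → [10]=1
  size 2 → [9,10]=1
  size 3 → [8,9,10]=1
  size 4 → [3,8,9,10]=1  [7,8,9,10]=1
  size 5 → [3,7,8,9,10]=2  [6,7,8,9,10]=1
  size 6 → [3,6,7,8,9,10]=3  [5,6,7,8,9,10]=1
  size 7 → [3,5,6,7,8,9,10]=4  [4,5,6,7,8,9,10]=1
  size 8 → [2,4,5,6,7,8,9,10]=1  [3,4,5,6,7,8,9,10]=5
  size 9 → [2,3,4,5,6,7,8,9,10]=6
  first=0(k) contributes 6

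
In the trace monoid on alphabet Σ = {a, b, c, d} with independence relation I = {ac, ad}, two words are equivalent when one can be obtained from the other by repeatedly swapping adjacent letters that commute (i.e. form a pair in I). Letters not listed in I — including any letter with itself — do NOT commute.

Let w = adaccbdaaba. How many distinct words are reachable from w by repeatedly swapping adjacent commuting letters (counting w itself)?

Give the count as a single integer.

0(a) covers ∅
1(d) covers ∅
2(a) covers 0:a
3(c) covers 1:d
4(c) covers 3:c
5(b) covers 2:a, 4:c
6(d) covers 5:b
7(a) covers 5:b
8(a) covers 7:a
9(b) covers 6:d, 8:a
10(a) covers 9:b
floor of heap: 0:a, 1:d
completions by unplaced set U, small U first (add the entries for U minus each lowest piece of U):
  |U|=1: {10}:1
  |U|=2: {9,10}:1
  |U|=3: {6,9,10}:1  {8,9,10}:1
  |U|=4: {6,8,9,10}:2  {7,8,9,10}:1
  |U|=5: {6,7,8,9,10}:3
  |U|=6: {5,6,7,8,9,10}:3
  |U|=7: {2,5,6,7,8,9,10}:3  {4,5,6,7,8,9,10}:3
  |U|=8: {0,2,5,6,7,8,9,10}:3  {2,4,5,6,7,8,9,10}:6  {3,4,5,6,7,8,9,10}:3
  |U|=9: {0,2,4,5,6,7,8,9,10}:9  {1,3,4,5,6,7,8,9,10}:3  {2,3,4,5,6,7,8,9,10}:9
  start at 0(a): 12
  start at 1(d): 18
sum over floor = 30

30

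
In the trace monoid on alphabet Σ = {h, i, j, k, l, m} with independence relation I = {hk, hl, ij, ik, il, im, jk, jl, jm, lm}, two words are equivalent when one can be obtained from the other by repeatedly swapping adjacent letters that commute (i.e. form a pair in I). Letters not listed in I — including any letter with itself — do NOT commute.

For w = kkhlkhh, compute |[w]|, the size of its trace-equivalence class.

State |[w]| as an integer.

drop 0:k onto floor
drop 1:k onto {0:k}
drop 2:h onto floor
drop 3:l onto {1:k}
drop 4:k onto {3:l}
drop 5:h onto {2:h}
drop 6:h onto {5:h}
ground layer = {0:k, 2:h}
drop-orders for the pieces not yet dropped (sum over which currently-grounded one goes next):
  1 to go: {4} 1  {6} 1
  2 to go: {3,4} 1  {4,6} 2  {5,6} 1
  3 to go: {1,3,4} 1  {2,5,6} 1  {3,4,6} 3  {4,5,6} 3
  4 to go: {0,1,3,4} 1  {1,3,4,6} 4  {2,4,5,6} 4  {3,4,5,6} 6
  5 to go: {0,1,3,4,6} 5  {1,3,4,5,6} 10  {2,3,4,5,6} 10
  if 0:k drops first: 20 orders
  if 2:h drops first: 15 orders
heap linearizations: 35

35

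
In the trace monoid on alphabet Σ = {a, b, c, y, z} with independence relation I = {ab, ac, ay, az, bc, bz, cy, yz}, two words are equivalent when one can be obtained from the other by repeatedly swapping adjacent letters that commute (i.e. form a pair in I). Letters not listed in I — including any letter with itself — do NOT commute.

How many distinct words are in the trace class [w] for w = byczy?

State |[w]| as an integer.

#0=b has no predecessor
#1=y depends on [0:b]
#2=c has no predecessor
#3=z depends on [2:c]
#4=y depends on [1:y]
sources: [0:b, 2:c]
N(rest) = Σ N(rest − s) over sources s of rest; N(one piece) = 1:
  size 1 → [3]=1  [4]=1
  size 2 → [1,4]=1  [2,3]=1  [3,4]=2
  size 3 → [0,1,4]=1  [1,3,4]=3  [2,3,4]=3
  first=0(b) contributes 6
  first=2(c) contributes 4
|[w]| = 10

10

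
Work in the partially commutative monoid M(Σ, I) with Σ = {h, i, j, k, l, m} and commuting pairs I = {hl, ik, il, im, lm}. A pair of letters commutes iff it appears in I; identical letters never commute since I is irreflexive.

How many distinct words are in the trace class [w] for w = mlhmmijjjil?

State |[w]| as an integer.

piece 0:m — minimal
piece 1:l — minimal
piece 2:h rests on {0:m}
piece 3:m rests on {2:h}
piece 4:m rests on {3:m}
piece 5:i rests on {2:h}
piece 6:j rests on {1:l, 4:m, 5:i}
piece 7:j rests on {6:j}
piece 8:j rests on {7:j}
piece 9:i rests on {8:j}
piece 10:l rests on {8:j}
minimal pieces: {0:m, 1:l}
ways to finish when only these pieces remain (= sum over removing one remaining piece with nothing left below it):
  1 left: {9}→1  {10}→1
  2 left: {9,10}→2
  3 left: {8,9,10}→2
  4 left: {7,8,9,10}→2
  5 left: {6,7,8,9,10}→2
  6 left: {1,6,7,8,9,10}→2  {4,6,7,8,9,10}→2  {5,6,7,8,9,10}→2
  7 left: {1,4,6,7,8,9,10}→4  {1,5,6,7,8,9,10}→4  {3,4,6,7,8,9,10}→2  {4,5,6,7,8,9,10}→4
  8 left: {1,3,4,6,7,8,9,10}→6  {1,4,5,6,7,8,9,10}→12  {3,4,5,6,7,8,9,10}→6
  9 left: {1,3,4,5,6,7,8,9,10}→24  {2,3,4,5,6,7,8,9,10}→6
  placing 0:m first → 30 extensions
  placing 1:l first → 6 extensions
total linear extensions = 36

36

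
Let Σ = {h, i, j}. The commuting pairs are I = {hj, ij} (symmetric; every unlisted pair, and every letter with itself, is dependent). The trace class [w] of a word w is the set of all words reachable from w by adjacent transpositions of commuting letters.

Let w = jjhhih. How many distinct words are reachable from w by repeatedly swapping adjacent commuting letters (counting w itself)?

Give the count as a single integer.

piece 0:j — minimal
piece 1:j rests on {0:j}
piece 2:h — minimal
piece 3:h rests on {2:h}
piece 4:i rests on {3:h}
piece 5:h rests on {4:i}
minimal pieces: {0:j, 2:h}
ways to finish when only these pieces remain (= sum over removing one remaining piece with nothing left below it):
  1 left: {1}→1  {5}→1
  2 left: {0,1}→1  {1,5}→2  {4,5}→1
  3 left: {0,1,5}→3  {1,4,5}→3  {3,4,5}→1
  4 left: {0,1,4,5}→6  {1,3,4,5}→4  {2,3,4,5}→1
  placing 0:j first → 5 extensions
  placing 2:h first → 10 extensions
total linear extensions = 15

15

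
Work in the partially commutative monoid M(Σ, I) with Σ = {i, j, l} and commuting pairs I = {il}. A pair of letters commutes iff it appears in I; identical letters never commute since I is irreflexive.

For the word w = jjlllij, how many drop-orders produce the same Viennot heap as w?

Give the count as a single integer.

piece 0:j — minimal
piece 1:j rests on {0:j}
piece 2:l rests on {1:j}
piece 3:l rests on {2:l}
piece 4:l rests on {3:l}
piece 5:i rests on {1:j}
piece 6:j rests on {4:l, 5:i}
minimal pieces: {0:j}
ways to finish when only these pieces remain (= sum over removing one remaining piece with nothing left below it):
  1 left: {6}→1
  2 left: {4,6}→1  {5,6}→1
  3 left: {3,4,6}→1  {4,5,6}→2
  4 left: {2,3,4,6}→1  {3,4,5,6}→3
  5 left: {2,3,4,5,6}→4
  placing 0:j first → 4 extensions

4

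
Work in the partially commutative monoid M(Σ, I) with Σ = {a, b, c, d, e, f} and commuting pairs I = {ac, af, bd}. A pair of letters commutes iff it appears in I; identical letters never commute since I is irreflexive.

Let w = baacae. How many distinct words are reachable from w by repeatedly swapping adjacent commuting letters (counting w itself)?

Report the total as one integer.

4

#0=b has no predecessor
#1=a depends on [0:b]
#2=a depends on [1:a]
#3=c depends on [0:b]
#4=a depends on [2:a]
#5=e depends on [3:c, 4:a]
sources: [0:b]
N(rest) = Σ N(rest − s) over sources s of rest; N(one piece) = 1:
  size 1 → [5]=1
  size 2 → [3,5]=1  [4,5]=1
  size 3 → [2,4,5]=1  [3,4,5]=2
  size 4 → [1,2,4,5]=1  [2,3,4,5]=3
  first=0(b) contributes 4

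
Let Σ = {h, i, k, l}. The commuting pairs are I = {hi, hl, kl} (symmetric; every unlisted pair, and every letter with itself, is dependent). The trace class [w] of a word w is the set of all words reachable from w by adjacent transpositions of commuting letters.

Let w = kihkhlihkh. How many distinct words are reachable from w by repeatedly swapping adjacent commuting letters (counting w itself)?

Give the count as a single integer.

piece 0:k — minimal
piece 1:i rests on {0:k}
piece 2:h rests on {0:k}
piece 3:k rests on {1:i, 2:h}
piece 4:h rests on {3:k}
piece 5:l rests on {1:i}
piece 6:i rests on {3:k, 5:l}
piece 7:h rests on {4:h}
piece 8:k rests on {6:i, 7:h}
piece 9:h rests on {8:k}
minimal pieces: {0:k}
ways to finish when only these pieces remain (= sum over removing one remaining piece with nothing left below it):
  1 left: {9}→1
  2 left: {8,9}→1
  3 left: {6,8,9}→1  {7,8,9}→1
  4 left: {4,7,8,9}→1  {5,6,8,9}→1  {6,7,8,9}→2
  5 left: {4,6,7,8,9}→3  {5,6,7,8,9}→3
  6 left: {3,4,6,7,8,9}→3  {4,5,6,7,8,9}→6
  7 left: {2,3,4,6,7,8,9}→3  {3,4,5,6,7,8,9}→9
  8 left: {1,3,4,5,6,7,8,9}→9  {2,3,4,5,6,7,8,9}→12
  placing 0:k first → 21 extensions

21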